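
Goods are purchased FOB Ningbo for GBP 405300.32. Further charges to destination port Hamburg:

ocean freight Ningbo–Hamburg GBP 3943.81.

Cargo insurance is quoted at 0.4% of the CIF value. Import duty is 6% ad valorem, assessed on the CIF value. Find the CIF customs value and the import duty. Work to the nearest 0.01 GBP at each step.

CIF value: GBP 410887.68; import duty: GBP 24653.26

Let C be the CIF value. C = FOB price + freight + 0.4% × C
C − 0.4% × C = 405300.32 + 3943.81
0.996 × C = 409244.13
C = 409244.13 / 0.996 = 410887.68
Insurance premium = 0.4% × 410887.68 = 1643.55
Import duty = 410887.68 × 6% = 24653.26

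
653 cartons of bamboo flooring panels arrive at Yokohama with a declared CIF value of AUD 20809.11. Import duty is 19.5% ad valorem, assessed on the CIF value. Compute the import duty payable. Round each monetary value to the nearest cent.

Import duty: AUD 4057.78

Import duty = 20809.11 × 19.5% = 4057.78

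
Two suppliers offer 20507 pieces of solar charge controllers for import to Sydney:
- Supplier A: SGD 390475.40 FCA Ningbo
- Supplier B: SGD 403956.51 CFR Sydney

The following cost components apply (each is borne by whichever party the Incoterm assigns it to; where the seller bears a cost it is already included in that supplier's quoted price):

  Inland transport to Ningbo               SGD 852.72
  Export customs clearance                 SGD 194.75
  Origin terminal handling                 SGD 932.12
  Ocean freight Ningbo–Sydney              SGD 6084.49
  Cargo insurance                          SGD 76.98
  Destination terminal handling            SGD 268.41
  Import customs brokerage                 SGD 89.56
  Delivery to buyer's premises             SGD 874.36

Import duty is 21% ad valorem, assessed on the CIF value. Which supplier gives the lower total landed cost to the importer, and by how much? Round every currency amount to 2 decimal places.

Supplier A (FCA):
CIF value = FCA price + origin terminal + freight + insurance = 390475.40 + 932.12 + 6084.49 + 76.98 = 397568.99
Import duty = 397568.99 × 21% = 83489.49
Buyer bears (A): 932.12 + 6084.49 + 76.98 + 268.41 + 89.56 + 874.36 = 8325.92
Landed cost (A) = invoice 390475.40 + 8325.92 + duty 83489.49 = 482290.81
Supplier B (CFR):
CIF value = CFR price + insurance = 403956.51 + 76.98 = 404033.49
Import duty = 404033.49 × 21% = 84847.03
Buyer bears (B): 76.98 + 268.41 + 89.56 + 874.36 = 1309.31
Landed cost (B) = invoice 403956.51 + 1309.31 + duty 84847.03 = 490112.85
Difference = |482290.81 − 490112.85| = 7822.04

Supplier A is cheaper by SGD 7822.04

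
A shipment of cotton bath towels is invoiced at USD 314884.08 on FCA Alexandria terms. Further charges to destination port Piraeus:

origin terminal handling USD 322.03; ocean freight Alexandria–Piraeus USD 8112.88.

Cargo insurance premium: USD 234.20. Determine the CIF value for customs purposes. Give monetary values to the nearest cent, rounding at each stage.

CIF value: USD 323553.19

CIF = FCA price + pre-shipment costs + freight + insurance
CIF = 314884.08 + 322.03 + 8112.88 + 234.20 = 323553.19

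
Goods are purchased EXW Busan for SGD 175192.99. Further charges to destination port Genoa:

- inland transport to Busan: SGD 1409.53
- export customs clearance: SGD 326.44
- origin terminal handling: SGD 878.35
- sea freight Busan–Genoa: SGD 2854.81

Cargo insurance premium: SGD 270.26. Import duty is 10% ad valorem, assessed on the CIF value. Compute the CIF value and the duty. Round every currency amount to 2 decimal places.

CIF value: SGD 180932.38; import duty: SGD 18093.24

CIF = EXW price + pre-shipment costs + freight + insurance
CIF = 175192.99 + 1409.53 + 326.44 + 878.35 + 2854.81 + 270.26 = 180932.38
Import duty = 180932.38 × 10% = 18093.24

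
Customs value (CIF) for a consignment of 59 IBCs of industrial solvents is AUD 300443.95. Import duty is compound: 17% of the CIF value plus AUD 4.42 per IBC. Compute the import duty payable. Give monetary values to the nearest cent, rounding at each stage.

Ad valorem component: 300443.95 × 17% = 51075.47
Specific component: 59 × 4.42 = 260.78
Import duty = 51075.47 + 260.78 = 51336.25

Import duty: AUD 51336.25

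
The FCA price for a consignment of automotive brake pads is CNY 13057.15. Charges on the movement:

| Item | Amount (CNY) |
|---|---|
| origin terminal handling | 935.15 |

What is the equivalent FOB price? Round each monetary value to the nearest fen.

From FCA to FOB, the seller additionally bears: origin terminal.
FOB price = 13057.15 + 935.15 = 13992.30

FOB price: CNY 13992.30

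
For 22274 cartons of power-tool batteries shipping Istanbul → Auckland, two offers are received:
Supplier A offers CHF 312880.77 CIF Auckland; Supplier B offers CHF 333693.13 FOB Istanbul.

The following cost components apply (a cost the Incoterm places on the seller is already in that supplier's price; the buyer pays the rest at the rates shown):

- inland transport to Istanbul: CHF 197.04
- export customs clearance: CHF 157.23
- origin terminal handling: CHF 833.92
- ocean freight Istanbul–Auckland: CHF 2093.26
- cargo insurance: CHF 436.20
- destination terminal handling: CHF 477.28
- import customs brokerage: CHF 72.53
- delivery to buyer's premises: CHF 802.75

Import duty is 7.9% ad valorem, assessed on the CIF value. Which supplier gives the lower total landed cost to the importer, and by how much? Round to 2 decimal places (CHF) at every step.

Supplier A (CIF):
The CIF price already equals the CIF value: 312880.77
Import duty = 312880.77 × 7.9% = 24717.58
Buyer bears (A): 477.28 + 72.53 + 802.75 = 1352.56
Landed cost (A) = invoice 312880.77 + 1352.56 + duty 24717.58 = 338950.91
Supplier B (FOB):
CIF value = FOB price + freight + insurance = 333693.13 + 2093.26 + 436.20 = 336222.59
Import duty = 336222.59 × 7.9% = 26561.58
Buyer bears (B): 2093.26 + 436.20 + 477.28 + 72.53 + 802.75 = 3882.02
Landed cost (B) = invoice 333693.13 + 3882.02 + duty 26561.58 = 364136.73
Difference = |338950.91 − 364136.73| = 25185.82

Supplier A is cheaper by CHF 25185.82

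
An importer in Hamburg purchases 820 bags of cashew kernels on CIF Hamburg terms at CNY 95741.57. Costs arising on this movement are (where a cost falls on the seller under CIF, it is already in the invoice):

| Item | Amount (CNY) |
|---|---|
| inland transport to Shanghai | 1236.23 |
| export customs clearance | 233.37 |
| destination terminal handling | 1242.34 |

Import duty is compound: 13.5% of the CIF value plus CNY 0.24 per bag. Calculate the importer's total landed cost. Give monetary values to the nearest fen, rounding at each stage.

CIF: the seller pays costs through ocean freight and marine insurance to the destination port.
Already in the invoice (seller's account under CIF): inland to port, export clearance — exclude.
The CIF price already equals the CIF value: 95741.57
Ad valorem component: 95741.57 × 13.5% = 12925.11
Specific component: 820 × 0.24 = 196.80
Import duty = 12925.11 + 196.80 = 13121.91
Buyer bears: destination terminal 1242.34 + duty 13121.91 = 14364.25
Landed cost = invoice 95741.57 + 14364.25 = 110105.82

Total landed cost: CNY 110105.82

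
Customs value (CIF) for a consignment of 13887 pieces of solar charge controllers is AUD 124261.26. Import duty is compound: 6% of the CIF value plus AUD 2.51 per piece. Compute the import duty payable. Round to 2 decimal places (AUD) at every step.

Import duty: AUD 42312.05

Ad valorem component: 124261.26 × 6% = 7455.68
Specific component: 13887 × 2.51 = 34856.37
Import duty = 7455.68 + 34856.37 = 42312.05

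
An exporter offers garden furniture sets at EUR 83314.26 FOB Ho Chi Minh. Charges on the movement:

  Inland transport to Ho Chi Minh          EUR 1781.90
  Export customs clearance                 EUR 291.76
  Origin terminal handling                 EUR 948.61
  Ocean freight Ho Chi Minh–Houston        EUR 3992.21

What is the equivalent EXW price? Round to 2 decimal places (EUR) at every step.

Not relevant to the conversion: freight — on the buyer under both terms; not part of either seller's price.
From FOB to EXW, the seller no longer bears: inland to port, export clearance, origin terminal.
EXW price = 83314.26 − 1781.90 − 291.76 − 948.61 = 80291.99

EXW price: EUR 80291.99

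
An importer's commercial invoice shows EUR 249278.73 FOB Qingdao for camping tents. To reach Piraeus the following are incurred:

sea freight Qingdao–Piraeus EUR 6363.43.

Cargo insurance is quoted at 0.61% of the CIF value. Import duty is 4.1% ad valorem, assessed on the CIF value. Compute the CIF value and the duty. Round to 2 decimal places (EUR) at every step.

CIF value: EUR 257211.15; import duty: EUR 10545.66

Let C be the CIF value. C = FOB price + freight + 0.61% × C
C − 0.61% × C = 249278.73 + 6363.43
0.9939 × C = 255642.16
C = 255642.16 / 0.9939 = 257211.15
Insurance premium = 0.61% × 257211.15 = 1568.99
Import duty = 257211.15 × 4.1% = 10545.66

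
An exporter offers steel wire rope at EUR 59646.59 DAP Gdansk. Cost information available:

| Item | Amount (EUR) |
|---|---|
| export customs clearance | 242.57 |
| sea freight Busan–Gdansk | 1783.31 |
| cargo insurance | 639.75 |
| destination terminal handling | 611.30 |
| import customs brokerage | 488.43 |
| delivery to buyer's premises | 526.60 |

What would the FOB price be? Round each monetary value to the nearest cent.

FOB price: EUR 56085.63

Not relevant to the conversion: export clearance — on the seller under both DAP and FOB; already in the DAP price and stays in the FOB price. brokerage — on the buyer under both terms; not part of either seller's price.
From DAP to FOB, the seller no longer bears: freight, insurance, destination terminal, delivery.
FOB price = 59646.59 − 1783.31 − 639.75 − 611.30 − 526.60 = 56085.63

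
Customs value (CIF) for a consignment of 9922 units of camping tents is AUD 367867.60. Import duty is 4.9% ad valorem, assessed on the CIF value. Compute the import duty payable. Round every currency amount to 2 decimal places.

Import duty = 367867.60 × 4.9% = 18025.51

Import duty: AUD 18025.51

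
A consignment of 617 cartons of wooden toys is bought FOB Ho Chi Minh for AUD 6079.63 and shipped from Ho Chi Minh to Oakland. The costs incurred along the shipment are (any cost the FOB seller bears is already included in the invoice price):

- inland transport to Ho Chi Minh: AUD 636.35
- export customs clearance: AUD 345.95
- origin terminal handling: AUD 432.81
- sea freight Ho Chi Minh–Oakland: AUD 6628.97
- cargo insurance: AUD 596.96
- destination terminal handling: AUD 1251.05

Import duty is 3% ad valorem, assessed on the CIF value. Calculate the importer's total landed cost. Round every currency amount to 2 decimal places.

FOB: the seller bears costs until goods are on board at the origin port; the buyer bears freight, insurance and all costs thereafter.
Already in the invoice (seller's account under FOB): inland to port, export clearance, origin terminal — exclude.
CIF value = FOB price + freight + insurance = 6079.63 + 6628.97 + 596.96 = 13305.56
Import duty = 13305.56 × 3% = 399.17
Buyer bears: freight 6628.97 + insurance 596.96 + destination terminal 1251.05 + duty 399.17 = 8876.15
Landed cost = invoice 6079.63 + 8876.15 = 14955.78

Total landed cost: AUD 14955.78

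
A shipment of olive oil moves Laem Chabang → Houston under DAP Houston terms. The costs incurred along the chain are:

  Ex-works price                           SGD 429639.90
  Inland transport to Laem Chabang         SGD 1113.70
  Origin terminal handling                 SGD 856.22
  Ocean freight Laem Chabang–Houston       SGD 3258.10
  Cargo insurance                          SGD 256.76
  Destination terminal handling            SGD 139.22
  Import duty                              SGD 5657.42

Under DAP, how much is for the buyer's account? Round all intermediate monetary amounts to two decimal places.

Buyer's account: SGD 5657.42

DAP: the seller bears all costs to the named destination except import duty and clearance.
Seller's account: goods 429639.90 + inland to port 1113.70 + origin terminal 856.22 + freight 3258.10 + insurance 256.76 + destination terminal 139.22 = 435263.90
Buyer's account: duty 5657.42 = 5657.42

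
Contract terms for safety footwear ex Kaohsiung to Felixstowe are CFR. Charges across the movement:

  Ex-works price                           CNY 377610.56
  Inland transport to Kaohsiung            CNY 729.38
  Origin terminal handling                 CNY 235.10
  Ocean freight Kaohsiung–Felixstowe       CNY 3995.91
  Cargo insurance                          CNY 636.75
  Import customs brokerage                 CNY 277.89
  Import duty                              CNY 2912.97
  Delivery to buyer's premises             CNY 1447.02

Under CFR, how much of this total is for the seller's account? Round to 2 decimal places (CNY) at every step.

Seller's account: CNY 382570.95

CFR: the seller pays costs through ocean freight to the destination port, but not insurance.
Seller's account: goods 377610.56 + inland to port 729.38 + origin terminal 235.10 + freight 3995.91 = 382570.95
Buyer's account: insurance 636.75 + brokerage 277.89 + duty 2912.97 + delivery 1447.02 = 5274.63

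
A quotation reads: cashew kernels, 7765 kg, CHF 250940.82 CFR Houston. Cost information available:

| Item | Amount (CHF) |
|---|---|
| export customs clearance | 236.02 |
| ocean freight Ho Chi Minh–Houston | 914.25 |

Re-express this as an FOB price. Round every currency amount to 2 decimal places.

FOB price: CHF 250026.57

Not relevant to the conversion: export clearance — on the seller under both CFR and FOB; already in the CFR price and stays in the FOB price.
From CFR to FOB, the seller no longer bears: freight.
FOB price = 250940.82 − 914.25 = 250026.57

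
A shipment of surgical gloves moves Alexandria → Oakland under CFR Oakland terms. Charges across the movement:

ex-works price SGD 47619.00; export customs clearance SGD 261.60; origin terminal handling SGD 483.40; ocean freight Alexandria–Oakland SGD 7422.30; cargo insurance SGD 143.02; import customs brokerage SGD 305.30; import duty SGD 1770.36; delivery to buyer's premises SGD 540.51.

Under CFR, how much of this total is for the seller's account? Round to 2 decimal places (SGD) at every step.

CFR: the seller pays costs through ocean freight to the destination port, but not insurance.
Seller's account: goods 47619.00 + export clearance 261.60 + origin terminal 483.40 + freight 7422.30 = 55786.30
Buyer's account: insurance 143.02 + brokerage 305.30 + duty 1770.36 + delivery 540.51 = 2759.19

Seller's account: SGD 55786.30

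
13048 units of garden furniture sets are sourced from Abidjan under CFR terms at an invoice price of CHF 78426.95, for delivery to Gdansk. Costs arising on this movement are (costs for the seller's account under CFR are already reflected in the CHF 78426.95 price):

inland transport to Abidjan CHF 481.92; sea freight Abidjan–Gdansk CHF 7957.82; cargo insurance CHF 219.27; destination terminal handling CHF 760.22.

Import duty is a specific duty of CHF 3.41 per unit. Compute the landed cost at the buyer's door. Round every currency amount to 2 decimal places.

Total landed cost: CHF 123900.12

CFR: the seller pays costs through ocean freight to the destination port, but not insurance.
Already in the invoice (seller's account under CFR): inland to port, freight — exclude.
CIF value = CFR price + insurance = 78426.95 + 219.27 = 78646.22
Import duty = 13048 × 3.41 = 44493.68
Buyer bears: insurance 219.27 + destination terminal 760.22 + duty 44493.68 = 45473.17
Landed cost = invoice 78426.95 + 45473.17 = 123900.12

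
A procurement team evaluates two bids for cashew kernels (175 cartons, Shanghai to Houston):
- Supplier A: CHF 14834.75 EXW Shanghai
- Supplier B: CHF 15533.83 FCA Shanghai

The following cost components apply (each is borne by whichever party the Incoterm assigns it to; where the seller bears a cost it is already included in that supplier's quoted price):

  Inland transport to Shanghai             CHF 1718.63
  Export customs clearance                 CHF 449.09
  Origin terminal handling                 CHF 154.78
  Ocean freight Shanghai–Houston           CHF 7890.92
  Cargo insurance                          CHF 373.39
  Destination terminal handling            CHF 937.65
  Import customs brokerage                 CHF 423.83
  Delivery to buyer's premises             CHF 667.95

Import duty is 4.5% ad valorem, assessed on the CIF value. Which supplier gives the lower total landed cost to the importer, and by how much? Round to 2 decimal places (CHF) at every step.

Supplier A (EXW):
CIF value = EXW price + inland to port + export clearance + origin terminal + freight + insurance = 14834.75 + 1718.63 + 449.09 + 154.78 + 7890.92 + 373.39 = 25421.56
Import duty = 25421.56 × 4.5% = 1143.97
Buyer bears (A): 1718.63 + 449.09 + 154.78 + 7890.92 + 373.39 + 937.65 + 423.83 + 667.95 = 12616.24
Landed cost (A) = invoice 14834.75 + 12616.24 + duty 1143.97 = 28594.96
Supplier B (FCA):
CIF value = FCA price + origin terminal + freight + insurance = 15533.83 + 154.78 + 7890.92 + 373.39 = 23952.92
Import duty = 23952.92 × 4.5% = 1077.88
Buyer bears (B): 154.78 + 7890.92 + 373.39 + 937.65 + 423.83 + 667.95 = 10448.52
Landed cost (B) = invoice 15533.83 + 10448.52 + duty 1077.88 = 27060.23
Difference = |28594.96 − 27060.23| = 1534.73

Supplier B is cheaper by CHF 1534.73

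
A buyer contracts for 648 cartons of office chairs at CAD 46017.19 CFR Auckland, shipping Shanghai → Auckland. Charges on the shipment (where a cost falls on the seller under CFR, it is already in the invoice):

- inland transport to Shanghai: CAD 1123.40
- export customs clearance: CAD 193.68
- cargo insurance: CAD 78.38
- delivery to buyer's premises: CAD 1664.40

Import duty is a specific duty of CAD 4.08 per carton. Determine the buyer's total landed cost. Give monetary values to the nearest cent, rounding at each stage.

Total landed cost: CAD 50403.81

CFR: the seller pays costs through ocean freight to the destination port, but not insurance.
Already in the invoice (seller's account under CFR): inland to port, export clearance — exclude.
CIF value = CFR price + insurance = 46017.19 + 78.38 = 46095.57
Import duty = 648 × 4.08 = 2643.84
Buyer bears: insurance 78.38 + delivery 1664.40 + duty 2643.84 = 4386.62
Landed cost = invoice 46017.19 + 4386.62 = 50403.81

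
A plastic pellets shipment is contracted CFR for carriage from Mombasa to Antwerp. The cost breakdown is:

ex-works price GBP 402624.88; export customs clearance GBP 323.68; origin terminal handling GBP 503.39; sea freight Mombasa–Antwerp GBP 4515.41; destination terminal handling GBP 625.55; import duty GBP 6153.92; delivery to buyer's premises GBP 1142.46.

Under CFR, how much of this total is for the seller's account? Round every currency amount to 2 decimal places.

CFR: the seller pays costs through ocean freight to the destination port, but not insurance.
Seller's account: goods 402624.88 + export clearance 323.68 + origin terminal 503.39 + freight 4515.41 = 407967.36
Buyer's account: destination terminal 625.55 + duty 6153.92 + delivery 1142.46 = 7921.93

Seller's account: GBP 407967.36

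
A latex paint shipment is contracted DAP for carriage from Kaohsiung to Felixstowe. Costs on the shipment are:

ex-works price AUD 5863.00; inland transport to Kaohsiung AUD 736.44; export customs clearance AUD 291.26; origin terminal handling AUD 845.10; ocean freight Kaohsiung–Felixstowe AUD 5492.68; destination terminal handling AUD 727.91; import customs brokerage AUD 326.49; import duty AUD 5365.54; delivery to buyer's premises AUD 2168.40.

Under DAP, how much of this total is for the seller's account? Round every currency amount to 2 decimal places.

DAP: the seller bears all costs to the named destination except import duty and clearance.
Seller's account: goods 5863.00 + inland to port 736.44 + export clearance 291.26 + origin terminal 845.10 + freight 5492.68 + destination terminal 727.91 + delivery 2168.40 = 16124.79
Buyer's account: brokerage 326.49 + duty 5365.54 = 5692.03

Seller's account: AUD 16124.79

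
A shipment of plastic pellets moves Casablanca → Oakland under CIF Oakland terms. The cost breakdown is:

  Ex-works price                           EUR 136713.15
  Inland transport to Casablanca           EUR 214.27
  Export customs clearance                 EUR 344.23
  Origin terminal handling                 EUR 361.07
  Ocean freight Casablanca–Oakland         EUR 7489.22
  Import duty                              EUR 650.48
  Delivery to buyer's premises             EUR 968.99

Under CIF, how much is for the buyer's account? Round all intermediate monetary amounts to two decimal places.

CIF: the seller pays costs through ocean freight and marine insurance to the destination port.
Seller's account: goods 136713.15 + inland to port 214.27 + export clearance 344.23 + origin terminal 361.07 + freight 7489.22 = 145121.94
Buyer's account: duty 650.48 + delivery 968.99 = 1619.47

Buyer's account: EUR 1619.47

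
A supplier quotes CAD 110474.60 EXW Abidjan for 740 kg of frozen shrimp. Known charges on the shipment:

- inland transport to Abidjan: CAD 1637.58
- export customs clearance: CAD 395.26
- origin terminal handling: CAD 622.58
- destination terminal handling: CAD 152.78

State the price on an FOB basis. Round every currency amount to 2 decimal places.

Not relevant to the conversion: destination terminal — on the buyer under both terms; not part of either seller's price.
From EXW to FOB, the seller additionally bears: inland to port, export clearance, origin terminal.
FOB price = 110474.60 + 1637.58 + 395.26 + 622.58 = 113130.02

FOB price: CAD 113130.02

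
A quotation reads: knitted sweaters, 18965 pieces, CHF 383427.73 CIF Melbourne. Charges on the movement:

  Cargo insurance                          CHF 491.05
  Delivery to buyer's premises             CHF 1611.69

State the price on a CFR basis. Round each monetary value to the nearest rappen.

Not relevant to the conversion: delivery — on the buyer under both terms; not part of either seller's price.
From CIF to CFR, the seller no longer bears: insurance.
CFR price = 383427.73 − 491.05 = 382936.68

CFR price: CHF 382936.68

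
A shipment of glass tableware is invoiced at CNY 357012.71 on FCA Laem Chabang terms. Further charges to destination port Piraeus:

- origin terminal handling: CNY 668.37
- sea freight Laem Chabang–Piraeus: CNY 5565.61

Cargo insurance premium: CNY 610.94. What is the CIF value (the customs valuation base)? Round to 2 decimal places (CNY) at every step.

CIF value: CNY 363857.63

CIF = FCA price + pre-shipment costs + freight + insurance
CIF = 357012.71 + 668.37 + 5565.61 + 610.94 = 363857.63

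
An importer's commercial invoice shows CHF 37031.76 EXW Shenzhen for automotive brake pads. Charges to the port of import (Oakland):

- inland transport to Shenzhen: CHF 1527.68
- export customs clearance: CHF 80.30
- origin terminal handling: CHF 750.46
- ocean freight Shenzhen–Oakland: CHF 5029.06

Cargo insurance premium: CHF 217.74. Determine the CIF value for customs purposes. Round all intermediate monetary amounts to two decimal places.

CIF = EXW price + pre-shipment costs + freight + insurance
CIF = 37031.76 + 1527.68 + 80.30 + 750.46 + 5029.06 + 217.74 = 44637.00

CIF value: CHF 44637.00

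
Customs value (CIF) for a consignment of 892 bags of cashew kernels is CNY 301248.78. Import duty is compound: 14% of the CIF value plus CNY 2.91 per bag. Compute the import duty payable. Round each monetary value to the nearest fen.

Import duty: CNY 44770.55

Ad valorem component: 301248.78 × 14% = 42174.83
Specific component: 892 × 2.91 = 2595.72
Import duty = 42174.83 + 2595.72 = 44770.55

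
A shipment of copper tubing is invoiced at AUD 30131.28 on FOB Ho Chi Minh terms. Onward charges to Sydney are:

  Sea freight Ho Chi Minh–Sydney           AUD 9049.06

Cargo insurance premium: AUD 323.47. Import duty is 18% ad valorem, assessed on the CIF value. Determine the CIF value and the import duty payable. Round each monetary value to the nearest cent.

CIF value: AUD 39503.81; import duty: AUD 7110.69

CIF = FOB price + freight + insurance
CIF = 30131.28 + 9049.06 + 323.47 = 39503.81
Import duty = 39503.81 × 18% = 7110.69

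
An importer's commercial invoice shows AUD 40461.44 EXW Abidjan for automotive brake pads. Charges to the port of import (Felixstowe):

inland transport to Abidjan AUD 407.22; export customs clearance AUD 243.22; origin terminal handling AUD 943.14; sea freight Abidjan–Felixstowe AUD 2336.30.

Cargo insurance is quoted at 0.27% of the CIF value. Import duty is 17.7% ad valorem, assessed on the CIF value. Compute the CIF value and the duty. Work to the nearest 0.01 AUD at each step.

Let C be the CIF value. C = EXW price + pre-shipment costs + freight + 0.27% × C
C − 0.27% × C = 40461.44 + 407.22 + 243.22 + 943.14 + 2336.30
0.9973 × C = 44391.32
C = 44391.32 / 0.9973 = 44511.50
Insurance premium = 0.27% × 44511.50 = 120.18
Import duty = 44511.50 × 17.7% = 7878.54

CIF value: AUD 44511.50; import duty: AUD 7878.54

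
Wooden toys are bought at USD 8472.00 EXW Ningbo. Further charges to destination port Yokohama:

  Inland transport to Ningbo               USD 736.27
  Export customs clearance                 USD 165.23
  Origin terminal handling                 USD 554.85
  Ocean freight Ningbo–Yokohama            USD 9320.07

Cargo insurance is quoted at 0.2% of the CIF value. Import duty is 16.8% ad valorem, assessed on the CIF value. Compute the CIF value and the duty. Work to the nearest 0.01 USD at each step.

Let C be the CIF value. C = EXW price + pre-shipment costs + freight + 0.2% × C
C − 0.2% × C = 8472.00 + 736.27 + 165.23 + 554.85 + 9320.07
0.998 × C = 19248.42
C = 19248.42 / 0.998 = 19286.99
Insurance premium = 0.2% × 19286.99 = 38.57
Import duty = 19286.99 × 16.8% = 3240.21

CIF value: USD 19286.99; import duty: USD 3240.21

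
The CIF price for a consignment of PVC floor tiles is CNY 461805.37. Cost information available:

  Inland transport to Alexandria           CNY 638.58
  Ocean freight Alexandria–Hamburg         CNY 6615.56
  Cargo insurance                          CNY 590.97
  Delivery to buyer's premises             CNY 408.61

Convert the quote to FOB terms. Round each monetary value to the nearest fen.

Not relevant to the conversion: inland to port — on the seller under both CIF and FOB; already in the CIF price and stays in the FOB price. delivery — on the buyer under both terms; not part of either seller's price.
From CIF to FOB, the seller no longer bears: freight, insurance.
FOB price = 461805.37 − 6615.56 − 590.97 = 454598.84

FOB price: CNY 454598.84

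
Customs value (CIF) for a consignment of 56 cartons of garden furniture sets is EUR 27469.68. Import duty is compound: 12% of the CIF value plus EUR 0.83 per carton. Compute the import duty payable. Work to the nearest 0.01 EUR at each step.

Import duty: EUR 3342.84

Ad valorem component: 27469.68 × 12% = 3296.36
Specific component: 56 × 0.83 = 46.48
Import duty = 3296.36 + 46.48 = 3342.84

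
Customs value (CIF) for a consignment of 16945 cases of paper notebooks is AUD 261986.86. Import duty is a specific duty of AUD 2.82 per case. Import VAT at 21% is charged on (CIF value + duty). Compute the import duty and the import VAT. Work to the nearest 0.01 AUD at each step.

Import duty = 16945 × 2.82 = 47784.90
VAT base = CIF + duty = 261986.86 + 47784.90 = 309771.76
Import VAT = 309771.76 × 21% = 65052.07

Import duty: AUD 47784.90; import VAT: AUD 65052.07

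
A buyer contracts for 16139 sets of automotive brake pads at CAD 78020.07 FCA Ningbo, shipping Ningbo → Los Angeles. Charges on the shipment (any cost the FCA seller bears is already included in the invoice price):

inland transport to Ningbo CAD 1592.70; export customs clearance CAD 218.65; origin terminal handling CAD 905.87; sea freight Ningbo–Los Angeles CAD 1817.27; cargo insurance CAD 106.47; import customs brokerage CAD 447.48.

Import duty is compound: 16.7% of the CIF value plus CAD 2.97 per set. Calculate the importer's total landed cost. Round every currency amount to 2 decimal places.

Total landed cost: CAD 142731.89

FCA: the seller delivers export-cleared goods to the carrier; the buyer bears costs from that point.
Already in the invoice (seller's account under FCA): inland to port, export clearance — exclude.
CIF value = FCA price + origin terminal + freight + insurance = 78020.07 + 905.87 + 1817.27 + 106.47 = 80849.68
Ad valorem component: 80849.68 × 16.7% = 13501.90
Specific component: 16139 × 2.97 = 47932.83
Import duty = 13501.90 + 47932.83 = 61434.73
Buyer bears: origin terminal 905.87 + freight 1817.27 + insurance 106.47 + brokerage 447.48 + duty 61434.73 = 64711.82
Landed cost = invoice 78020.07 + 64711.82 = 142731.89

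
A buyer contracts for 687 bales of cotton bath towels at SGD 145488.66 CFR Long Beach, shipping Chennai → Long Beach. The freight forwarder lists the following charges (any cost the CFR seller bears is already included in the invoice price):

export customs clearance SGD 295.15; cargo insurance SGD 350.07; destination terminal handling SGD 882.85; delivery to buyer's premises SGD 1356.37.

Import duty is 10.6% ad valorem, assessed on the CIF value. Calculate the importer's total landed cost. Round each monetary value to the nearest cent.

Total landed cost: SGD 163536.86

CFR: the seller pays costs through ocean freight to the destination port, but not insurance.
Already in the invoice (seller's account under CFR): export clearance — exclude.
CIF value = CFR price + insurance = 145488.66 + 350.07 = 145838.73
Import duty = 145838.73 × 10.6% = 15458.91
Buyer bears: insurance 350.07 + destination terminal 882.85 + delivery 1356.37 + duty 15458.91 = 18048.20
Landed cost = invoice 145488.66 + 18048.20 = 163536.86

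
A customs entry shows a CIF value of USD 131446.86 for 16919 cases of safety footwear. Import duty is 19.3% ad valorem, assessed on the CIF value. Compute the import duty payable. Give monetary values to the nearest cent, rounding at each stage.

Import duty = 131446.86 × 19.3% = 25369.24

Import duty: USD 25369.24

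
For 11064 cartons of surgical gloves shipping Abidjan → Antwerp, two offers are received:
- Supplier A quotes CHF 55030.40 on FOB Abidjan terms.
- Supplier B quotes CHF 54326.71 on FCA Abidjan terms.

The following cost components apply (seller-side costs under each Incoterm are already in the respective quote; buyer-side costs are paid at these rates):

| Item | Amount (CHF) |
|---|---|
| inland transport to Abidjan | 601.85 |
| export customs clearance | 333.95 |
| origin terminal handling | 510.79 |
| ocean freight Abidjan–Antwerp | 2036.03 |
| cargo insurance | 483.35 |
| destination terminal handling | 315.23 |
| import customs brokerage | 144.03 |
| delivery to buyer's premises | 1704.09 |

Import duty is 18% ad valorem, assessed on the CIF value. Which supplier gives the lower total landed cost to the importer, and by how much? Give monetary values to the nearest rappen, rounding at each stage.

Supplier A (FOB):
CIF value = FOB price + freight + insurance = 55030.40 + 2036.03 + 483.35 = 57549.78
Import duty = 57549.78 × 18% = 10358.96
Buyer bears (A): 2036.03 + 483.35 + 315.23 + 144.03 + 1704.09 = 4682.73
Landed cost (A) = invoice 55030.40 + 4682.73 + duty 10358.96 = 70072.09
Supplier B (FCA):
CIF value = FCA price + origin terminal + freight + insurance = 54326.71 + 510.79 + 2036.03 + 483.35 = 57356.88
Import duty = 57356.88 × 18% = 10324.24
Buyer bears (B): 510.79 + 2036.03 + 483.35 + 315.23 + 144.03 + 1704.09 = 5193.52
Landed cost (B) = invoice 54326.71 + 5193.52 + duty 10324.24 = 69844.47
Difference = |70072.09 − 69844.47| = 227.62

Supplier B is cheaper by CHF 227.62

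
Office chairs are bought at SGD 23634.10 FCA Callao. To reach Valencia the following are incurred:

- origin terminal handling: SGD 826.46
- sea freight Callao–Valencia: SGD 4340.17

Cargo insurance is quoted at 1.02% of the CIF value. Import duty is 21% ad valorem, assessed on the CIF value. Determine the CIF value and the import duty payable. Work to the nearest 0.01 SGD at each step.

CIF value: SGD 29097.52; import duty: SGD 6110.48

Let C be the CIF value. C = FCA price + pre-shipment costs + freight + 1.02% × C
C − 1.02% × C = 23634.10 + 826.46 + 4340.17
0.9898 × C = 28800.73
C = 28800.73 / 0.9898 = 29097.52
Insurance premium = 1.02% × 29097.52 = 296.79
Import duty = 29097.52 × 21% = 6110.48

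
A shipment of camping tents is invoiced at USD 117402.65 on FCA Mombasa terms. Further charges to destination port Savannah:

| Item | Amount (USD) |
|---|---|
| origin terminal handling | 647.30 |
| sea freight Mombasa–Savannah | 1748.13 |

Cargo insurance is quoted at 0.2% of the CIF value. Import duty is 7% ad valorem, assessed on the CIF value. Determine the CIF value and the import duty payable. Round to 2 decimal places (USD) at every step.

CIF value: USD 120038.16; import duty: USD 8402.67

Let C be the CIF value. C = FCA price + pre-shipment costs + freight + 0.2% × C
C − 0.2% × C = 117402.65 + 647.30 + 1748.13
0.998 × C = 119798.08
C = 119798.08 / 0.998 = 120038.16
Insurance premium = 0.2% × 120038.16 = 240.08
Import duty = 120038.16 × 7% = 8402.67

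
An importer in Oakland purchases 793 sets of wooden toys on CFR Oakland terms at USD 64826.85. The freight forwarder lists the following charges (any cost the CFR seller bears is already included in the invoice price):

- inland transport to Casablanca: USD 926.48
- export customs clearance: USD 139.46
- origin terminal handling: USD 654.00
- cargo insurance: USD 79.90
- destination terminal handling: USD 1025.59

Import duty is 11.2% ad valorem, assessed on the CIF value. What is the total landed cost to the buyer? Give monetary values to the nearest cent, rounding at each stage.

Total landed cost: USD 73201.90

CFR: the seller pays costs through ocean freight to the destination port, but not insurance.
Already in the invoice (seller's account under CFR): inland to port, export clearance, origin terminal — exclude.
CIF value = CFR price + insurance = 64826.85 + 79.90 = 64906.75
Import duty = 64906.75 × 11.2% = 7269.56
Buyer bears: insurance 79.90 + destination terminal 1025.59 + duty 7269.56 = 8375.05
Landed cost = invoice 64826.85 + 8375.05 = 73201.90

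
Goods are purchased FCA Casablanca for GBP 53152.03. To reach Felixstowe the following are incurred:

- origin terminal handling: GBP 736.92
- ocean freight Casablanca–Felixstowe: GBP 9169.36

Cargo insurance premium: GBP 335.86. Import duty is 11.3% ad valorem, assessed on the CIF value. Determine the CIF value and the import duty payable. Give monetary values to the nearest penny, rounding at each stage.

CIF value: GBP 63394.17; import duty: GBP 7163.54

CIF = FCA price + pre-shipment costs + freight + insurance
CIF = 53152.03 + 736.92 + 9169.36 + 335.86 = 63394.17
Import duty = 63394.17 × 11.3% = 7163.54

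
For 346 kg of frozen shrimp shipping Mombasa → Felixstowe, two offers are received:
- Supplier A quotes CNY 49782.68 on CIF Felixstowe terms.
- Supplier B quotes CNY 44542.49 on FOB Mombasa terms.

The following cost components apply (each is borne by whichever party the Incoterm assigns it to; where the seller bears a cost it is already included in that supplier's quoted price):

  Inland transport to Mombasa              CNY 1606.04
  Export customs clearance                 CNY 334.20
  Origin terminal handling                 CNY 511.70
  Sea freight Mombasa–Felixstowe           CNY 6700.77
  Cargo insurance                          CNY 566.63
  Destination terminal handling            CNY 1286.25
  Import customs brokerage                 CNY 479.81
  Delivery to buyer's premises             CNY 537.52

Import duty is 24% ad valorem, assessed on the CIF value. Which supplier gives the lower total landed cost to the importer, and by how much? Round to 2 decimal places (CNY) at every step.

Supplier A (CIF):
The CIF price already equals the CIF value: 49782.68
Import duty = 49782.68 × 24% = 11947.84
Buyer bears (A): 1286.25 + 479.81 + 537.52 = 2303.58
Landed cost (A) = invoice 49782.68 + 2303.58 + duty 11947.84 = 64034.10
Supplier B (FOB):
CIF value = FOB price + freight + insurance = 44542.49 + 6700.77 + 566.63 = 51809.89
Import duty = 51809.89 × 24% = 12434.37
Buyer bears (B): 6700.77 + 566.63 + 1286.25 + 479.81 + 537.52 = 9570.98
Landed cost (B) = invoice 44542.49 + 9570.98 + duty 12434.37 = 66547.84
Difference = |64034.10 − 66547.84| = 2513.74

Supplier A is cheaper by CNY 2513.74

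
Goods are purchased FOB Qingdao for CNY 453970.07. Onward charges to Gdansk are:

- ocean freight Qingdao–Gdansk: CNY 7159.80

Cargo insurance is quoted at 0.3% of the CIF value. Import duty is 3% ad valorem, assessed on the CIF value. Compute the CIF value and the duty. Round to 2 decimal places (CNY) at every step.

CIF value: CNY 462517.42; import duty: CNY 13875.52

Let C be the CIF value. C = FOB price + freight + 0.3% × C
C − 0.3% × C = 453970.07 + 7159.80
0.997 × C = 461129.87
C = 461129.87 / 0.997 = 462517.42
Insurance premium = 0.3% × 462517.42 = 1387.55
Import duty = 462517.42 × 3% = 13875.52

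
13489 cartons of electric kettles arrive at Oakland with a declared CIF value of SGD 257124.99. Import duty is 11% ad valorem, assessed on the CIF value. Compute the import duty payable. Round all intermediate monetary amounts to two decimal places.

Import duty = 257124.99 × 11% = 28283.75

Import duty: SGD 28283.75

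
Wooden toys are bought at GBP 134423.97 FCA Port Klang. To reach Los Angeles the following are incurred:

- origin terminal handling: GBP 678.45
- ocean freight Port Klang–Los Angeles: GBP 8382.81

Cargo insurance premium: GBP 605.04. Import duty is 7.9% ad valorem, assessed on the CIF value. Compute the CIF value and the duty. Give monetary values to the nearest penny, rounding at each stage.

CIF = FCA price + pre-shipment costs + freight + insurance
CIF = 134423.97 + 678.45 + 8382.81 + 605.04 = 144090.27
Import duty = 144090.27 × 7.9% = 11383.13

CIF value: GBP 144090.27; import duty: GBP 11383.13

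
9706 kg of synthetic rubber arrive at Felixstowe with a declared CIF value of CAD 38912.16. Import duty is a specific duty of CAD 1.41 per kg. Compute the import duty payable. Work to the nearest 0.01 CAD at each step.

Import duty: CAD 13685.46

Import duty = 9706 × 1.41 = 13685.46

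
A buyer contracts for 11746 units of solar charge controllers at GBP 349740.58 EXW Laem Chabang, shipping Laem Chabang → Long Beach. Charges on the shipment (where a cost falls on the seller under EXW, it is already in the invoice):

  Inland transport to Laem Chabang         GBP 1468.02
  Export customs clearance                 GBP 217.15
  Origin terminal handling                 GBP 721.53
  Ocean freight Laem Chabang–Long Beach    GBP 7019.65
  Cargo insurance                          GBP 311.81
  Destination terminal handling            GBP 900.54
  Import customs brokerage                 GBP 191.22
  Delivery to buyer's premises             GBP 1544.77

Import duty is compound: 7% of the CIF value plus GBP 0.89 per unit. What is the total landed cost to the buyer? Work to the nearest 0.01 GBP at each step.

EXW: the seller makes goods available at their premises; the buyer bears all onward costs.
CIF value = EXW price + inland to port + export clearance + origin terminal + freight + insurance = 349740.58 + 1468.02 + 217.15 + 721.53 + 7019.65 + 311.81 = 359478.74
Ad valorem component: 359478.74 × 7% = 25163.51
Specific component: 11746 × 0.89 = 10453.94
Import duty = 25163.51 + 10453.94 = 35617.45
Buyer bears: inland to port 1468.02 + export clearance 217.15 + origin terminal 721.53 + freight 7019.65 + insurance 311.81 + destination terminal 900.54 + brokerage 191.22 + delivery 1544.77 + duty 35617.45 = 47992.14
Landed cost = invoice 349740.58 + 47992.14 = 397732.72

Total landed cost: GBP 397732.72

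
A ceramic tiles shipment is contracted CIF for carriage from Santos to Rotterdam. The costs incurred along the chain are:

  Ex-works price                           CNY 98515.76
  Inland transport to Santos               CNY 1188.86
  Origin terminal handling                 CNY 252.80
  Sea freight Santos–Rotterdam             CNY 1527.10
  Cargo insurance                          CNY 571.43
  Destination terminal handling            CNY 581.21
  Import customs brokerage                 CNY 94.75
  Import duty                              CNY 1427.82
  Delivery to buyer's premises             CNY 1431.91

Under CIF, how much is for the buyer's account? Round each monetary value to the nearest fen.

Buyer's account: CNY 3535.69

CIF: the seller pays costs through ocean freight and marine insurance to the destination port.
Seller's account: goods 98515.76 + inland to port 1188.86 + origin terminal 252.80 + freight 1527.10 + insurance 571.43 = 102055.95
Buyer's account: destination terminal 581.21 + brokerage 94.75 + duty 1427.82 + delivery 1431.91 = 3535.69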